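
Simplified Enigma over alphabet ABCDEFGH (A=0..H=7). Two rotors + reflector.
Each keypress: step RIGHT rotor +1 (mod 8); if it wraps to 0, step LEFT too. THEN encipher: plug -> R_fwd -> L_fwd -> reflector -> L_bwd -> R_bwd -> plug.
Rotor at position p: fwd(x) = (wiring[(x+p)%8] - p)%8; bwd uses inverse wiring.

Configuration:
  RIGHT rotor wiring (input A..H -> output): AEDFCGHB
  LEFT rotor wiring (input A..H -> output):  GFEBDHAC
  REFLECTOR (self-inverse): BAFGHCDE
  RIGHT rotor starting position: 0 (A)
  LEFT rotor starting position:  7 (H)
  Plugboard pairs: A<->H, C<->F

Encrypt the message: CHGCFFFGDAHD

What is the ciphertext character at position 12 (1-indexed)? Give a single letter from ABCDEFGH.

Char 1 ('C'): step: R->1, L=7; C->plug->F->R->G->L->A->refl->B->L'->H->R'->H->plug->A
Char 2 ('H'): step: R->2, L=7; H->plug->A->R->B->L->H->refl->E->L'->F->R'->E->plug->E
Char 3 ('G'): step: R->3, L=7; G->plug->G->R->B->L->H->refl->E->L'->F->R'->F->plug->C
Char 4 ('C'): step: R->4, L=7; C->plug->F->R->A->L->D->refl->G->L'->C->R'->B->plug->B
Char 5 ('F'): step: R->5, L=7; F->plug->C->R->E->L->C->refl->F->L'->D->R'->D->plug->D
Char 6 ('F'): step: R->6, L=7; F->plug->C->R->C->L->G->refl->D->L'->A->R'->H->plug->A
Char 7 ('F'): step: R->7, L=7; F->plug->C->R->F->L->E->refl->H->L'->B->R'->B->plug->B
Char 8 ('G'): step: R->0, L->0 (L advanced); G->plug->G->R->H->L->C->refl->F->L'->B->R'->H->plug->A
Char 9 ('D'): step: R->1, L=0; D->plug->D->R->B->L->F->refl->C->L'->H->R'->H->plug->A
Char 10 ('A'): step: R->2, L=0; A->plug->H->R->C->L->E->refl->H->L'->F->R'->E->plug->E
Char 11 ('H'): step: R->3, L=0; H->plug->A->R->C->L->E->refl->H->L'->F->R'->F->plug->C
Char 12 ('D'): step: R->4, L=0; D->plug->D->R->F->L->H->refl->E->L'->C->R'->B->plug->B

B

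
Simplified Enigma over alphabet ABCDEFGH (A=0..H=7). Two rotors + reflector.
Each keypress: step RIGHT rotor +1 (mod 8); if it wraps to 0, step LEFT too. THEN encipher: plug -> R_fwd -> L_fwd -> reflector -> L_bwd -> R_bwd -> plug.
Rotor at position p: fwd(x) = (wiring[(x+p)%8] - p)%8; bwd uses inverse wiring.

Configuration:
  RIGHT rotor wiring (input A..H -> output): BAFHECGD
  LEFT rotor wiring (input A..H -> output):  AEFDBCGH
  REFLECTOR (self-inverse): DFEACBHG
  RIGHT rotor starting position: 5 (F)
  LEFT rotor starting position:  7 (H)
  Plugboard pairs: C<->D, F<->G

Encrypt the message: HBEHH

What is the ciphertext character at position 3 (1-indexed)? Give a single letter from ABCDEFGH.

Char 1 ('H'): step: R->6, L=7; H->plug->H->R->E->L->E->refl->C->L'->F->R'->B->plug->B
Char 2 ('B'): step: R->7, L=7; B->plug->B->R->C->L->F->refl->B->L'->B->R'->C->plug->D
Char 3 ('E'): step: R->0, L->0 (L advanced); E->plug->E->R->E->L->B->refl->F->L'->C->R'->F->plug->G

G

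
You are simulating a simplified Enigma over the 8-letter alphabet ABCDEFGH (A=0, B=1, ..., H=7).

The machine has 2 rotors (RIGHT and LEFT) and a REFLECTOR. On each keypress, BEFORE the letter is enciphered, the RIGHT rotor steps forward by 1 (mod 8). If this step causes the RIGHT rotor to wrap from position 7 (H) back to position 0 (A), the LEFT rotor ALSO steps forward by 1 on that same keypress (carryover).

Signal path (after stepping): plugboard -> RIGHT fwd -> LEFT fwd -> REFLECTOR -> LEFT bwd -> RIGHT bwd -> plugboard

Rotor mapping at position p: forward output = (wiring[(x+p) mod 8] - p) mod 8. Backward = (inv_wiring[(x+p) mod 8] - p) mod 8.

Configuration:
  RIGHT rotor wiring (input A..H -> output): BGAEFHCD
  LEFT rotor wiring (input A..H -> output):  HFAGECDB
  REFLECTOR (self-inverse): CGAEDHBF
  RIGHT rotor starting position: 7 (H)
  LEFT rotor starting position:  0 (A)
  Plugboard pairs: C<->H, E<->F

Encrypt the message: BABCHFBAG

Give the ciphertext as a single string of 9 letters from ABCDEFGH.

Char 1 ('B'): step: R->0, L->1 (L advanced); B->plug->B->R->G->L->A->refl->C->L'->F->R'->E->plug->F
Char 2 ('A'): step: R->1, L=1; A->plug->A->R->F->L->C->refl->A->L'->G->R'->E->plug->F
Char 3 ('B'): step: R->2, L=1; B->plug->B->R->C->L->F->refl->H->L'->B->R'->F->plug->E
Char 4 ('C'): step: R->3, L=1; C->plug->H->R->F->L->C->refl->A->L'->G->R'->F->plug->E
Char 5 ('H'): step: R->4, L=1; H->plug->C->R->G->L->A->refl->C->L'->F->R'->E->plug->F
Char 6 ('F'): step: R->5, L=1; F->plug->E->R->B->L->H->refl->F->L'->C->R'->A->plug->A
Char 7 ('B'): step: R->6, L=1; B->plug->B->R->F->L->C->refl->A->L'->G->R'->F->plug->E
Char 8 ('A'): step: R->7, L=1; A->plug->A->R->E->L->B->refl->G->L'->H->R'->C->plug->H
Char 9 ('G'): step: R->0, L->2 (L advanced); G->plug->G->R->C->L->C->refl->A->L'->D->R'->H->plug->C

Answer: FFEEFAEHC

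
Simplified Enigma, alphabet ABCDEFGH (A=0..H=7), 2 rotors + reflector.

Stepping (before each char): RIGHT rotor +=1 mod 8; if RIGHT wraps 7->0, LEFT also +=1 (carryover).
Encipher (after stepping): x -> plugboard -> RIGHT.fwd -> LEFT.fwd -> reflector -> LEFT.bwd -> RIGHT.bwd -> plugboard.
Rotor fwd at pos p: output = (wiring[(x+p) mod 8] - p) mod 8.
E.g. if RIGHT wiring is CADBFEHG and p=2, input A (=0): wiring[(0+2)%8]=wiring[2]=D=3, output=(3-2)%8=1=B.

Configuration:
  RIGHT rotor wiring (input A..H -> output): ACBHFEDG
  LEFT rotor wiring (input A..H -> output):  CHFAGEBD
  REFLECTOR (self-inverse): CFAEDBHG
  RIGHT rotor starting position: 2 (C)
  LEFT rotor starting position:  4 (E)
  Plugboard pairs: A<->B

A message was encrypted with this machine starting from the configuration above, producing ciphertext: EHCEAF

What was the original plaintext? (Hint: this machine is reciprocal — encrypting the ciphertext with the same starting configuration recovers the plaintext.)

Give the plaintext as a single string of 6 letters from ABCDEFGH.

Answer: BEHDEE

Derivation:
Char 1 ('E'): step: R->3, L=4; E->plug->E->R->D->L->H->refl->G->L'->E->R'->A->plug->B
Char 2 ('H'): step: R->4, L=4; H->plug->H->R->D->L->H->refl->G->L'->E->R'->E->plug->E
Char 3 ('C'): step: R->5, L=4; C->plug->C->R->B->L->A->refl->C->L'->A->R'->H->plug->H
Char 4 ('E'): step: R->6, L=4; E->plug->E->R->D->L->H->refl->G->L'->E->R'->D->plug->D
Char 5 ('A'): step: R->7, L=4; A->plug->B->R->B->L->A->refl->C->L'->A->R'->E->plug->E
Char 6 ('F'): step: R->0, L->5 (L advanced); F->plug->F->R->E->L->C->refl->A->L'->F->R'->E->plug->E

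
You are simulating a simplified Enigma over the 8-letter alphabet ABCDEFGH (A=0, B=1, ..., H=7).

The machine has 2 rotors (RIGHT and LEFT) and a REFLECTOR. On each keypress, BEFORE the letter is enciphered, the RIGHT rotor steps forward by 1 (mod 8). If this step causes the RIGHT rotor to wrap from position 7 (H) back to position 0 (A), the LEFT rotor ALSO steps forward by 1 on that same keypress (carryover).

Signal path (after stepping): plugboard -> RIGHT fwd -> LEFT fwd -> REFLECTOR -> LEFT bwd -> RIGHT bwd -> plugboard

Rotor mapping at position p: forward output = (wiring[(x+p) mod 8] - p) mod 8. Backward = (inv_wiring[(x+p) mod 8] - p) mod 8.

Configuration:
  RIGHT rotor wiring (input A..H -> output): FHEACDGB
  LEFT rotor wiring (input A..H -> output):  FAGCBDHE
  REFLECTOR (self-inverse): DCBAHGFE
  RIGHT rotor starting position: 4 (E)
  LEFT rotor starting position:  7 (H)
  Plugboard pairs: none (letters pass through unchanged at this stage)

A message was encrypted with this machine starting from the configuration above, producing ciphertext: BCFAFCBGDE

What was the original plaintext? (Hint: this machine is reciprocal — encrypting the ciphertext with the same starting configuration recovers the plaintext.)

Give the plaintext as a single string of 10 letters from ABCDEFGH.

Char 1 ('B'): step: R->5, L=7; B->plug->B->R->B->L->G->refl->F->L'->A->R'->D->plug->D
Char 2 ('C'): step: R->6, L=7; C->plug->C->R->H->L->A->refl->D->L'->E->R'->G->plug->G
Char 3 ('F'): step: R->7, L=7; F->plug->F->R->D->L->H->refl->E->L'->G->R'->B->plug->B
Char 4 ('A'): step: R->0, L->0 (L advanced); A->plug->A->R->F->L->D->refl->A->L'->B->R'->H->plug->H
Char 5 ('F'): step: R->1, L=0; F->plug->F->R->F->L->D->refl->A->L'->B->R'->D->plug->D
Char 6 ('C'): step: R->2, L=0; C->plug->C->R->A->L->F->refl->G->L'->C->R'->A->plug->A
Char 7 ('B'): step: R->3, L=0; B->plug->B->R->H->L->E->refl->H->L'->G->R'->E->plug->E
Char 8 ('G'): step: R->4, L=0; G->plug->G->R->A->L->F->refl->G->L'->C->R'->C->plug->C
Char 9 ('D'): step: R->5, L=0; D->plug->D->R->A->L->F->refl->G->L'->C->R'->E->plug->E
Char 10 ('E'): step: R->6, L=0; E->plug->E->R->G->L->H->refl->E->L'->H->R'->C->plug->C

Answer: DGBHDAECEC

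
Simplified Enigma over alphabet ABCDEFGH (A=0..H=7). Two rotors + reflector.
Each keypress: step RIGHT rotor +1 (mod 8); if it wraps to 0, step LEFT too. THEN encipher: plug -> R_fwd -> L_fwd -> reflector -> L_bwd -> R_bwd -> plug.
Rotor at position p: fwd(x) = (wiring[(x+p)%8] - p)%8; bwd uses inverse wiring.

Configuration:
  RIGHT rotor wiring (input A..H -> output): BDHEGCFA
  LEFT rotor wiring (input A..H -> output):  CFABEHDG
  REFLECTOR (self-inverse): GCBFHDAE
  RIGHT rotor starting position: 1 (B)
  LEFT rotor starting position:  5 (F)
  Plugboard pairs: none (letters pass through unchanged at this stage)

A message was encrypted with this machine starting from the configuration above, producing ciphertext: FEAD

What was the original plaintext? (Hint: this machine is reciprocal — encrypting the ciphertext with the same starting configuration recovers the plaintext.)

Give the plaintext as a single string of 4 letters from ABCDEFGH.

Answer: GBHH

Derivation:
Char 1 ('F'): step: R->2, L=5; F->plug->F->R->G->L->E->refl->H->L'->H->R'->G->plug->G
Char 2 ('E'): step: R->3, L=5; E->plug->E->R->F->L->D->refl->F->L'->D->R'->B->plug->B
Char 3 ('A'): step: R->4, L=5; A->plug->A->R->C->L->B->refl->C->L'->A->R'->H->plug->H
Char 4 ('D'): step: R->5, L=5; D->plug->D->R->E->L->A->refl->G->L'->B->R'->H->plug->H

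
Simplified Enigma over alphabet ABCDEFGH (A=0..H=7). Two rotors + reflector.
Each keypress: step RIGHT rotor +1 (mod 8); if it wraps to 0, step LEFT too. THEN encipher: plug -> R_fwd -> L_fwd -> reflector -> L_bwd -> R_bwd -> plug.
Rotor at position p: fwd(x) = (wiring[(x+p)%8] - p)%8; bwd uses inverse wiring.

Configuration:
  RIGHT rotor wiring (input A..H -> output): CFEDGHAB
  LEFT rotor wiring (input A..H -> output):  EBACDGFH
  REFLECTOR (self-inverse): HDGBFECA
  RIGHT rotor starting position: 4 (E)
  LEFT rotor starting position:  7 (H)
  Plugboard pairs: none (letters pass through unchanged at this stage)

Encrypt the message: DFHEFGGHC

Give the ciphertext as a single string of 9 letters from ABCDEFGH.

Answer: HHDGCEFAH

Derivation:
Char 1 ('D'): step: R->5, L=7; D->plug->D->R->F->L->E->refl->F->L'->B->R'->H->plug->H
Char 2 ('F'): step: R->6, L=7; F->plug->F->R->F->L->E->refl->F->L'->B->R'->H->plug->H
Char 3 ('H'): step: R->7, L=7; H->plug->H->R->B->L->F->refl->E->L'->F->R'->D->plug->D
Char 4 ('E'): step: R->0, L->0 (L advanced); E->plug->E->R->G->L->F->refl->E->L'->A->R'->G->plug->G
Char 5 ('F'): step: R->1, L=0; F->plug->F->R->H->L->H->refl->A->L'->C->R'->C->plug->C
Char 6 ('G'): step: R->2, L=0; G->plug->G->R->A->L->E->refl->F->L'->G->R'->E->plug->E
Char 7 ('G'): step: R->3, L=0; G->plug->G->R->C->L->A->refl->H->L'->H->R'->F->plug->F
Char 8 ('H'): step: R->4, L=0; H->plug->H->R->H->L->H->refl->A->L'->C->R'->A->plug->A
Char 9 ('C'): step: R->5, L=0; C->plug->C->R->E->L->D->refl->B->L'->B->R'->H->plug->H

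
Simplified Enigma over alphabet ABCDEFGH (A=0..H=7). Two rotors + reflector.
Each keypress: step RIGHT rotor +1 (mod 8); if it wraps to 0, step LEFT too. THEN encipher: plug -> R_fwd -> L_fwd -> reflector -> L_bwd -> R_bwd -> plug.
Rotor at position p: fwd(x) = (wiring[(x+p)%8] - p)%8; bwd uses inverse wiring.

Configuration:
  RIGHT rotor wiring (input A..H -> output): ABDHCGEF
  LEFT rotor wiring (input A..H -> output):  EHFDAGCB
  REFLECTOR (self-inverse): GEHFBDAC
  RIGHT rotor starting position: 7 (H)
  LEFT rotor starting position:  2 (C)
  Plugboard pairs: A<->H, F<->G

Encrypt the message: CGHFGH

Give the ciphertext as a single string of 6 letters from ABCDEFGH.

Char 1 ('C'): step: R->0, L->3 (L advanced); C->plug->C->R->D->L->H->refl->C->L'->H->R'->D->plug->D
Char 2 ('G'): step: R->1, L=3; G->plug->F->R->D->L->H->refl->C->L'->H->R'->H->plug->A
Char 3 ('H'): step: R->2, L=3; H->plug->A->R->B->L->F->refl->D->L'->C->R'->E->plug->E
Char 4 ('F'): step: R->3, L=3; F->plug->G->R->G->L->E->refl->B->L'->F->R'->F->plug->G
Char 5 ('G'): step: R->4, L=3; G->plug->F->R->F->L->B->refl->E->L'->G->R'->A->plug->H
Char 6 ('H'): step: R->5, L=3; H->plug->A->R->B->L->F->refl->D->L'->C->R'->G->plug->F

Answer: DAEGHF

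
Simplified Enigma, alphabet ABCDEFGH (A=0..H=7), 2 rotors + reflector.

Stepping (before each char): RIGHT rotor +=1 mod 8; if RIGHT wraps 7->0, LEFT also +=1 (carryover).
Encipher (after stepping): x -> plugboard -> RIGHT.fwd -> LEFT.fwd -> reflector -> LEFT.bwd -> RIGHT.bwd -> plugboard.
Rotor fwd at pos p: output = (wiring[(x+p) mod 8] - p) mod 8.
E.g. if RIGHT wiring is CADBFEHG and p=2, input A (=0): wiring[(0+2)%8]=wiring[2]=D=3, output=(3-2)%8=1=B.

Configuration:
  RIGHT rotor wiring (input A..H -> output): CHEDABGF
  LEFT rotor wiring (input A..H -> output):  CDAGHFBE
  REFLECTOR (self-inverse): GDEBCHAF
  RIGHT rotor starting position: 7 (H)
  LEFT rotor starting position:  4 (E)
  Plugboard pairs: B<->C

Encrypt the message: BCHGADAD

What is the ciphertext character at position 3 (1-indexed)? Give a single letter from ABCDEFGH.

Char 1 ('B'): step: R->0, L->5 (L advanced); B->plug->C->R->E->L->G->refl->A->L'->A->R'->E->plug->E
Char 2 ('C'): step: R->1, L=5; C->plug->B->R->D->L->F->refl->H->L'->C->R'->C->plug->B
Char 3 ('H'): step: R->2, L=5; H->plug->H->R->F->L->D->refl->B->L'->G->R'->C->plug->B

B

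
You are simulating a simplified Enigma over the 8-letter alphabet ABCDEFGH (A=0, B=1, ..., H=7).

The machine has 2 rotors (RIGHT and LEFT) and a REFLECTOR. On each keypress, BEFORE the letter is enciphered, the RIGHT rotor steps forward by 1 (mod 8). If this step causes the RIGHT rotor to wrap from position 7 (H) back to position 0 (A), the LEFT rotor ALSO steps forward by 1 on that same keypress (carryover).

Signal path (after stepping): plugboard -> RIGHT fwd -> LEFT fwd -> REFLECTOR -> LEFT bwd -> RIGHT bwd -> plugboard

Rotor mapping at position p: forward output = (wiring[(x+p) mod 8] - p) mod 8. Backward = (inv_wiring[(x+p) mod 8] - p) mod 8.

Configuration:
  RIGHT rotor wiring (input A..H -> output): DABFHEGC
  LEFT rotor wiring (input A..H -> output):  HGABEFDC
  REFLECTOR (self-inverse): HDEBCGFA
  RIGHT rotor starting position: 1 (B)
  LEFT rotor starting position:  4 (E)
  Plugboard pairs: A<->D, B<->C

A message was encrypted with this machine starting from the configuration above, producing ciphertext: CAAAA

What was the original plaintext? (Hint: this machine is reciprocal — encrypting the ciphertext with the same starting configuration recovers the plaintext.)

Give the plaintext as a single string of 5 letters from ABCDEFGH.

Answer: DEGBD

Derivation:
Char 1 ('C'): step: R->2, L=4; C->plug->B->R->D->L->G->refl->F->L'->H->R'->A->plug->D
Char 2 ('A'): step: R->3, L=4; A->plug->D->R->D->L->G->refl->F->L'->H->R'->E->plug->E
Char 3 ('A'): step: R->4, L=4; A->plug->D->R->G->L->E->refl->C->L'->F->R'->G->plug->G
Char 4 ('A'): step: R->5, L=4; A->plug->D->R->G->L->E->refl->C->L'->F->R'->C->plug->B
Char 5 ('A'): step: R->6, L=4; A->plug->D->R->C->L->H->refl->A->L'->A->R'->A->plug->D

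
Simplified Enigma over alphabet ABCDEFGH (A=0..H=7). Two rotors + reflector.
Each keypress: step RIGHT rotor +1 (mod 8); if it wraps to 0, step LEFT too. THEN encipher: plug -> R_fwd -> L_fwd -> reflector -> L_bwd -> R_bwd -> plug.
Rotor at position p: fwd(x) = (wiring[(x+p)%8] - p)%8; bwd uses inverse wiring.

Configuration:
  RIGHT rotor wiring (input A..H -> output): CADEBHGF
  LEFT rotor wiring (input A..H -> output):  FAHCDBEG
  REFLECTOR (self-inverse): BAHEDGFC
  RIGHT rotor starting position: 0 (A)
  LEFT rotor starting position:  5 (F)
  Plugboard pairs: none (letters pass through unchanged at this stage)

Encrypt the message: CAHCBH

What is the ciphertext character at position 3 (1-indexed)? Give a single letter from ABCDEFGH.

Char 1 ('C'): step: R->1, L=5; C->plug->C->R->D->L->A->refl->B->L'->C->R'->B->plug->B
Char 2 ('A'): step: R->2, L=5; A->plug->A->R->B->L->H->refl->C->L'->F->R'->D->plug->D
Char 3 ('H'): step: R->3, L=5; H->plug->H->R->A->L->E->refl->D->L'->E->R'->C->plug->C

C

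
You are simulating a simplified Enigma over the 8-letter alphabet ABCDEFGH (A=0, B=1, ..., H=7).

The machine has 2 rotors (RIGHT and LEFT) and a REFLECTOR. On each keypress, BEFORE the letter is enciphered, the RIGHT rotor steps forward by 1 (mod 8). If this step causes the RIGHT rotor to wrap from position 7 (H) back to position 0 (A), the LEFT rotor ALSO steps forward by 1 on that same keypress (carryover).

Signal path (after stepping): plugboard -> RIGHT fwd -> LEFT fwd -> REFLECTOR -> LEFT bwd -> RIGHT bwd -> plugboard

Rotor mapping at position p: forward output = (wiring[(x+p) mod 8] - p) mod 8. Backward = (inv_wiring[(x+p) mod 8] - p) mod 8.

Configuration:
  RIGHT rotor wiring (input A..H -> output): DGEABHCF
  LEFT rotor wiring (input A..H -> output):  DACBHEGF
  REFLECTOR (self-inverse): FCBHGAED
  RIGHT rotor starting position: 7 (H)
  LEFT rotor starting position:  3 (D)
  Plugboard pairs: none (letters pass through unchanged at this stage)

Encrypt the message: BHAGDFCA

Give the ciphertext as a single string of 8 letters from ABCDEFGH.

Answer: HBFEEEED

Derivation:
Char 1 ('B'): step: R->0, L->4 (L advanced); B->plug->B->R->G->L->G->refl->E->L'->F->R'->H->plug->H
Char 2 ('H'): step: R->1, L=4; H->plug->H->R->C->L->C->refl->B->L'->D->R'->B->plug->B
Char 3 ('A'): step: R->2, L=4; A->plug->A->R->C->L->C->refl->B->L'->D->R'->F->plug->F
Char 4 ('G'): step: R->3, L=4; G->plug->G->R->D->L->B->refl->C->L'->C->R'->E->plug->E
Char 5 ('D'): step: R->4, L=4; D->plug->D->R->B->L->A->refl->F->L'->H->R'->E->plug->E
Char 6 ('F'): step: R->5, L=4; F->plug->F->R->H->L->F->refl->A->L'->B->R'->E->plug->E
Char 7 ('C'): step: R->6, L=4; C->plug->C->R->F->L->E->refl->G->L'->G->R'->E->plug->E
Char 8 ('A'): step: R->7, L=4; A->plug->A->R->G->L->G->refl->E->L'->F->R'->D->plug->D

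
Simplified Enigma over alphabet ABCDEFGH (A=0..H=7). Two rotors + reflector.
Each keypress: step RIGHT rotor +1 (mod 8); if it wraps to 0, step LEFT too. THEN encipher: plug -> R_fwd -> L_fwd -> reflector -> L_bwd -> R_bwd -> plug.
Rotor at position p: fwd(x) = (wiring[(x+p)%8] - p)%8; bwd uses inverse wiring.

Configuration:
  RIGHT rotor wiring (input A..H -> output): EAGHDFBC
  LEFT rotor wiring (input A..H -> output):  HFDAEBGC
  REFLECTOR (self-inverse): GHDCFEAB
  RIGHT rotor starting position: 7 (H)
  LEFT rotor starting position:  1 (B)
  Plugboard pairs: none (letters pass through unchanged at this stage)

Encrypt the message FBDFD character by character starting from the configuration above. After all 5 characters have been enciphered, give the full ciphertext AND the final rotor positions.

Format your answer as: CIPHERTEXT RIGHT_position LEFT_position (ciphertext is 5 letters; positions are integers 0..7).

Char 1 ('F'): step: R->0, L->2 (L advanced); F->plug->F->R->F->L->A->refl->G->L'->B->R'->G->plug->G
Char 2 ('B'): step: R->1, L=2; B->plug->B->R->F->L->A->refl->G->L'->B->R'->G->plug->G
Char 3 ('D'): step: R->2, L=2; D->plug->D->R->D->L->H->refl->B->L'->A->R'->F->plug->F
Char 4 ('F'): step: R->3, L=2; F->plug->F->R->B->L->G->refl->A->L'->F->R'->G->plug->G
Char 5 ('D'): step: R->4, L=2; D->plug->D->R->G->L->F->refl->E->L'->E->R'->F->plug->F
Final: ciphertext=GGFGF, RIGHT=4, LEFT=2

Answer: GGFGF 4 2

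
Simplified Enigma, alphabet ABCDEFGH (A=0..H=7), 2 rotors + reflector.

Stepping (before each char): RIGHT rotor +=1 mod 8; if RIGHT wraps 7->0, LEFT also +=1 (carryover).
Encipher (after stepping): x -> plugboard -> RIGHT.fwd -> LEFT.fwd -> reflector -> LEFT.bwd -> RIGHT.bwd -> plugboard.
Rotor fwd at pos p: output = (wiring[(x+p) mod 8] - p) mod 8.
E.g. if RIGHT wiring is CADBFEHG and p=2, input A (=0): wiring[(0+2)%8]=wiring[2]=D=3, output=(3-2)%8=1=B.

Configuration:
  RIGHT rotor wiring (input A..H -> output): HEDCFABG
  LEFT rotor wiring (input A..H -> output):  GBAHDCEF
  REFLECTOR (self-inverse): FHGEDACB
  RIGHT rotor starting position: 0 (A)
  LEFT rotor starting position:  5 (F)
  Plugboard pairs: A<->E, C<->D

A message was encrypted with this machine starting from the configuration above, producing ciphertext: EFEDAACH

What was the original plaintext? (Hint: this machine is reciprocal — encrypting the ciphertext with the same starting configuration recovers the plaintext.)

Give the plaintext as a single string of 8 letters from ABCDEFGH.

Char 1 ('E'): step: R->1, L=5; E->plug->A->R->D->L->B->refl->H->L'->B->R'->C->plug->D
Char 2 ('F'): step: R->2, L=5; F->plug->F->R->E->L->E->refl->D->L'->F->R'->G->plug->G
Char 3 ('E'): step: R->3, L=5; E->plug->A->R->H->L->G->refl->C->L'->G->R'->D->plug->C
Char 4 ('D'): step: R->4, L=5; D->plug->C->R->F->L->D->refl->E->L'->E->R'->B->plug->B
Char 5 ('A'): step: R->5, L=5; A->plug->E->R->H->L->G->refl->C->L'->G->R'->F->plug->F
Char 6 ('A'): step: R->6, L=5; A->plug->E->R->F->L->D->refl->E->L'->E->R'->F->plug->F
Char 7 ('C'): step: R->7, L=5; C->plug->D->R->E->L->E->refl->D->L'->F->R'->C->plug->D
Char 8 ('H'): step: R->0, L->6 (L advanced); H->plug->H->R->G->L->F->refl->A->L'->C->R'->D->plug->C

Answer: DGCBFFDC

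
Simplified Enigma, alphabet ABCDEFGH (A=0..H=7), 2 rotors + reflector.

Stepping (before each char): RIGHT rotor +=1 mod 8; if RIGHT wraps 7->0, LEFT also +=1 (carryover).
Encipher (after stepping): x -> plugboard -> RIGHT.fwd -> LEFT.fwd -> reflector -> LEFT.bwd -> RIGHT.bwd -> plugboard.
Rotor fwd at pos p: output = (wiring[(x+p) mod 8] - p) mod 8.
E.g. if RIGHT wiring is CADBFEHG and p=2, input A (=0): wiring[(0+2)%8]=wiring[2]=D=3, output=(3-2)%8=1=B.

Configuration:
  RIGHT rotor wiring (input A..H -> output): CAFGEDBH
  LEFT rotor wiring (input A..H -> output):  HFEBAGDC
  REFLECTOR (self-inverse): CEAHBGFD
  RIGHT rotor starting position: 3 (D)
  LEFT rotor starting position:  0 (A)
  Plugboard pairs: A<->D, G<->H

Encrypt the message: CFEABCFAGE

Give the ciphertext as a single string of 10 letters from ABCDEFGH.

Char 1 ('C'): step: R->4, L=0; C->plug->C->R->F->L->G->refl->F->L'->B->R'->G->plug->H
Char 2 ('F'): step: R->5, L=0; F->plug->F->R->A->L->H->refl->D->L'->G->R'->A->plug->D
Char 3 ('E'): step: R->6, L=0; E->plug->E->R->H->L->C->refl->A->L'->E->R'->C->plug->C
Char 4 ('A'): step: R->7, L=0; A->plug->D->R->G->L->D->refl->H->L'->A->R'->A->plug->D
Char 5 ('B'): step: R->0, L->1 (L advanced); B->plug->B->R->A->L->E->refl->B->L'->G->R'->D->plug->A
Char 6 ('C'): step: R->1, L=1; C->plug->C->R->F->L->C->refl->A->L'->C->R'->E->plug->E
Char 7 ('F'): step: R->2, L=1; F->plug->F->R->F->L->C->refl->A->L'->C->R'->C->plug->C
Char 8 ('A'): step: R->3, L=1; A->plug->D->R->G->L->B->refl->E->L'->A->R'->C->plug->C
Char 9 ('G'): step: R->4, L=1; G->plug->H->R->C->L->A->refl->C->L'->F->R'->C->plug->C
Char 10 ('E'): step: R->5, L=1; E->plug->E->R->D->L->H->refl->D->L'->B->R'->G->plug->H

Answer: HDCDAECCCH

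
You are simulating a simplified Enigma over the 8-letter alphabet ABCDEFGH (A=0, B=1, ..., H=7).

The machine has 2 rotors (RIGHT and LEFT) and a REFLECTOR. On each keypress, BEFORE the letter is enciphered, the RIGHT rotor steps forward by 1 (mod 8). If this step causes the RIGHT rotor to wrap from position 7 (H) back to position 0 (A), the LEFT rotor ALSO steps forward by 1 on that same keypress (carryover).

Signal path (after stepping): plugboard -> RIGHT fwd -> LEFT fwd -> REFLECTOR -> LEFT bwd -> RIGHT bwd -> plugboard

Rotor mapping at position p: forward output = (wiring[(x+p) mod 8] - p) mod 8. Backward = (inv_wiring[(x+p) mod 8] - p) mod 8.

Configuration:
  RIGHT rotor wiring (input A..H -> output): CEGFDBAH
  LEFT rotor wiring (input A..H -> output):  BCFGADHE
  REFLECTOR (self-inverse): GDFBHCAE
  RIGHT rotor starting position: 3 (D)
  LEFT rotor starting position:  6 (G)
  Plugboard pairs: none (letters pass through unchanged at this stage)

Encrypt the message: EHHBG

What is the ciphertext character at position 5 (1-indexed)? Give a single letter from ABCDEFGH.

Char 1 ('E'): step: R->4, L=6; E->plug->E->R->G->L->C->refl->F->L'->H->R'->A->plug->A
Char 2 ('H'): step: R->5, L=6; H->plug->H->R->G->L->C->refl->F->L'->H->R'->E->plug->E
Char 3 ('H'): step: R->6, L=6; H->plug->H->R->D->L->E->refl->H->L'->E->R'->C->plug->C
Char 4 ('B'): step: R->7, L=6; B->plug->B->R->D->L->E->refl->H->L'->E->R'->F->plug->F
Char 5 ('G'): step: R->0, L->7 (L advanced); G->plug->G->R->A->L->F->refl->C->L'->B->R'->F->plug->F

F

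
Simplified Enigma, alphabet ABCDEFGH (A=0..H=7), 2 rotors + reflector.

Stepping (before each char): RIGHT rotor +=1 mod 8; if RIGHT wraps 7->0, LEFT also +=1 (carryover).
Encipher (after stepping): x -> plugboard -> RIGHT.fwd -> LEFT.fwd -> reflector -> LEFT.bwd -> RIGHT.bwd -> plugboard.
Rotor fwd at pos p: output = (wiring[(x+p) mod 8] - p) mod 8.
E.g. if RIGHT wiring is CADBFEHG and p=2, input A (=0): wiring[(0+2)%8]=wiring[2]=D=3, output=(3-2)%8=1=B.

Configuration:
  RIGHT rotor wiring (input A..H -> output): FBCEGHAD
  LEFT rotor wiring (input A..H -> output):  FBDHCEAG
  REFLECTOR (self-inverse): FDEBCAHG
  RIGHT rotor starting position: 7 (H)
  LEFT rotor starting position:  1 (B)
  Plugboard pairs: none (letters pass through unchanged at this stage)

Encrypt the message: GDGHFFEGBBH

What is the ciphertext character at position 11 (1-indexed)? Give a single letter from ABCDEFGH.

Char 1 ('G'): step: R->0, L->2 (L advanced); G->plug->G->R->A->L->B->refl->D->L'->G->R'->E->plug->E
Char 2 ('D'): step: R->1, L=2; D->plug->D->R->F->L->E->refl->C->L'->D->R'->C->plug->C
Char 3 ('G'): step: R->2, L=2; G->plug->G->R->D->L->C->refl->E->L'->F->R'->D->plug->D
Char 4 ('H'): step: R->3, L=2; H->plug->H->R->H->L->H->refl->G->L'->E->R'->C->plug->C
Char 5 ('F'): step: R->4, L=2; F->plug->F->R->F->L->E->refl->C->L'->D->R'->B->plug->B
Char 6 ('F'): step: R->5, L=2; F->plug->F->R->F->L->E->refl->C->L'->D->R'->B->plug->B
Char 7 ('E'): step: R->6, L=2; E->plug->E->R->E->L->G->refl->H->L'->H->R'->C->plug->C
Char 8 ('G'): step: R->7, L=2; G->plug->G->R->A->L->B->refl->D->L'->G->R'->B->plug->B
Char 9 ('B'): step: R->0, L->3 (L advanced); B->plug->B->R->B->L->H->refl->G->L'->G->R'->E->plug->E
Char 10 ('B'): step: R->1, L=3; B->plug->B->R->B->L->H->refl->G->L'->G->R'->E->plug->E
Char 11 ('H'): step: R->2, L=3; H->plug->H->R->H->L->A->refl->F->L'->D->R'->G->plug->G

G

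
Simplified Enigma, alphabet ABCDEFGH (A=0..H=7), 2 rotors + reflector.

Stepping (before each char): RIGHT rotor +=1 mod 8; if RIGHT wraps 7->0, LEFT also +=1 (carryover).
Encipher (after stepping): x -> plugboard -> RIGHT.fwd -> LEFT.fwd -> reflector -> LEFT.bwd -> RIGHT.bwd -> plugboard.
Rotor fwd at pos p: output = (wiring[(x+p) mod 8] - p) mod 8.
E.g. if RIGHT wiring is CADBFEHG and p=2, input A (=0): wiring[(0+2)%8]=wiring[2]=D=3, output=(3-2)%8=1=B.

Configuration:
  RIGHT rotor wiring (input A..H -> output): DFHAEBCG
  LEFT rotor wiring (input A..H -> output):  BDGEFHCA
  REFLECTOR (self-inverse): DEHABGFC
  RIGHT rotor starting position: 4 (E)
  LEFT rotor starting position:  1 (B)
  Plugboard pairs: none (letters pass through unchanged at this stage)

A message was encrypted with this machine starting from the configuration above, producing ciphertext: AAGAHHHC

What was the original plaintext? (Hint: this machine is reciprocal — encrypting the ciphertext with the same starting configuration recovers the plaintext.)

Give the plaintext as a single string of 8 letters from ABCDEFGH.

Char 1 ('A'): step: R->5, L=1; A->plug->A->R->E->L->G->refl->F->L'->B->R'->C->plug->C
Char 2 ('A'): step: R->6, L=1; A->plug->A->R->E->L->G->refl->F->L'->B->R'->E->plug->E
Char 3 ('G'): step: R->7, L=1; G->plug->G->R->C->L->D->refl->A->L'->H->R'->A->plug->A
Char 4 ('A'): step: R->0, L->2 (L advanced); A->plug->A->R->D->L->F->refl->G->L'->F->R'->B->plug->B
Char 5 ('H'): step: R->1, L=2; H->plug->H->R->C->L->D->refl->A->L'->E->R'->A->plug->A
Char 6 ('H'): step: R->2, L=2; H->plug->H->R->D->L->F->refl->G->L'->F->R'->A->plug->A
Char 7 ('H'): step: R->3, L=2; H->plug->H->R->E->L->A->refl->D->L'->C->R'->G->plug->G
Char 8 ('C'): step: R->4, L=2; C->plug->C->R->G->L->H->refl->C->L'->B->R'->F->plug->F

Answer: CEABAAGF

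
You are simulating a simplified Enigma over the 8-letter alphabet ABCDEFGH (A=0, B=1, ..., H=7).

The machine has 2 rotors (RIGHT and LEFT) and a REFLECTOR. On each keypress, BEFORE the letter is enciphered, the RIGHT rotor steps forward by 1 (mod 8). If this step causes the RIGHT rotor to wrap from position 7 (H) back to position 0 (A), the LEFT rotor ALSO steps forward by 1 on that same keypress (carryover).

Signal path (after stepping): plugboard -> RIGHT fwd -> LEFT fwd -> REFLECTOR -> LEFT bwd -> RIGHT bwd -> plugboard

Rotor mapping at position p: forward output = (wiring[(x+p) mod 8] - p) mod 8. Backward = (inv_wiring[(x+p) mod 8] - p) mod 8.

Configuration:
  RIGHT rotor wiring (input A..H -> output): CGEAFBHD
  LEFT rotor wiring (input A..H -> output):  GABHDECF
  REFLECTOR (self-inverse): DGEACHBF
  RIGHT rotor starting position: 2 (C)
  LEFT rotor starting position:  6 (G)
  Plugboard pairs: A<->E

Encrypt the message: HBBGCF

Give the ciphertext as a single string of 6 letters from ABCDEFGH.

Answer: CDEBDB

Derivation:
Char 1 ('H'): step: R->3, L=6; H->plug->H->R->B->L->H->refl->F->L'->G->R'->C->plug->C
Char 2 ('B'): step: R->4, L=6; B->plug->B->R->F->L->B->refl->G->L'->H->R'->D->plug->D
Char 3 ('B'): step: R->5, L=6; B->plug->B->R->C->L->A->refl->D->L'->E->R'->A->plug->E
Char 4 ('G'): step: R->6, L=6; G->plug->G->R->H->L->G->refl->B->L'->F->R'->B->plug->B
Char 5 ('C'): step: R->7, L=6; C->plug->C->R->H->L->G->refl->B->L'->F->R'->D->plug->D
Char 6 ('F'): step: R->0, L->7 (L advanced); F->plug->F->R->B->L->H->refl->F->L'->G->R'->B->plug->B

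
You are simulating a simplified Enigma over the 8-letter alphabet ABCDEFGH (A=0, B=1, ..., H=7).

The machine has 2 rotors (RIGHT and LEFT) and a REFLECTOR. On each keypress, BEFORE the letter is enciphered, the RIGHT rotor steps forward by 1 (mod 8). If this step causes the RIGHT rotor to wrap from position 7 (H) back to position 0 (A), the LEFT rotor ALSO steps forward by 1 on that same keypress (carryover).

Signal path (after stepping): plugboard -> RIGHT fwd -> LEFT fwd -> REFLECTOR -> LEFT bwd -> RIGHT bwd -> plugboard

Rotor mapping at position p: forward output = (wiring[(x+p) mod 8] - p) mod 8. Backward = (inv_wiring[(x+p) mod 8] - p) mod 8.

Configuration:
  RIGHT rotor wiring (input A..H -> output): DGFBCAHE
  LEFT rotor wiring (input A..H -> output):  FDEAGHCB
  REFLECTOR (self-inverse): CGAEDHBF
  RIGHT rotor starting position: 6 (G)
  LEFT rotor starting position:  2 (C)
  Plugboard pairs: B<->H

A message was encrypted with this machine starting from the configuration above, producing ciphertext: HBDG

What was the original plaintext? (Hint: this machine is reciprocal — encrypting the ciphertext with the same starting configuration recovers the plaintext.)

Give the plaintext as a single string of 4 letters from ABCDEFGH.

Char 1 ('H'): step: R->7, L=2; H->plug->B->R->E->L->A->refl->C->L'->A->R'->H->plug->B
Char 2 ('B'): step: R->0, L->3 (L advanced); B->plug->H->R->E->L->G->refl->B->L'->H->R'->G->plug->G
Char 3 ('D'): step: R->1, L=3; D->plug->D->R->B->L->D->refl->E->L'->C->R'->H->plug->B
Char 4 ('G'): step: R->2, L=3; G->plug->G->R->B->L->D->refl->E->L'->C->R'->F->plug->F

Answer: BGBF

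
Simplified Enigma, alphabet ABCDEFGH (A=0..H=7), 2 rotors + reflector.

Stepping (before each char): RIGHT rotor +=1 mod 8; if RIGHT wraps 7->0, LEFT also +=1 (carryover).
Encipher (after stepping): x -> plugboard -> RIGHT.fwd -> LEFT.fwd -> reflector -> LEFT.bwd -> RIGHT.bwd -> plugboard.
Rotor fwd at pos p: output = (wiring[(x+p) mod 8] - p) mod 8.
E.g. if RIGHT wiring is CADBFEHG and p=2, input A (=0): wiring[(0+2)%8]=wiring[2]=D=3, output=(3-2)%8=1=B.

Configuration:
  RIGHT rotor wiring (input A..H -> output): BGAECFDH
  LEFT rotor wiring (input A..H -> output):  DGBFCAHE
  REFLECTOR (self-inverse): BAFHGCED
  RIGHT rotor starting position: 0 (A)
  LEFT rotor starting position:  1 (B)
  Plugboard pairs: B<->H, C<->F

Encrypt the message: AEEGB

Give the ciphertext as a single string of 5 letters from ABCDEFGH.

Char 1 ('A'): step: R->1, L=1; A->plug->A->R->F->L->G->refl->E->L'->C->R'->F->plug->C
Char 2 ('E'): step: R->2, L=1; E->plug->E->R->B->L->A->refl->B->L'->D->R'->D->plug->D
Char 3 ('E'): step: R->3, L=1; E->plug->E->R->E->L->H->refl->D->L'->G->R'->F->plug->C
Char 4 ('G'): step: R->4, L=1; G->plug->G->R->E->L->H->refl->D->L'->G->R'->A->plug->A
Char 5 ('B'): step: R->5, L=1; B->plug->H->R->F->L->G->refl->E->L'->C->R'->C->plug->F

Answer: CDCAF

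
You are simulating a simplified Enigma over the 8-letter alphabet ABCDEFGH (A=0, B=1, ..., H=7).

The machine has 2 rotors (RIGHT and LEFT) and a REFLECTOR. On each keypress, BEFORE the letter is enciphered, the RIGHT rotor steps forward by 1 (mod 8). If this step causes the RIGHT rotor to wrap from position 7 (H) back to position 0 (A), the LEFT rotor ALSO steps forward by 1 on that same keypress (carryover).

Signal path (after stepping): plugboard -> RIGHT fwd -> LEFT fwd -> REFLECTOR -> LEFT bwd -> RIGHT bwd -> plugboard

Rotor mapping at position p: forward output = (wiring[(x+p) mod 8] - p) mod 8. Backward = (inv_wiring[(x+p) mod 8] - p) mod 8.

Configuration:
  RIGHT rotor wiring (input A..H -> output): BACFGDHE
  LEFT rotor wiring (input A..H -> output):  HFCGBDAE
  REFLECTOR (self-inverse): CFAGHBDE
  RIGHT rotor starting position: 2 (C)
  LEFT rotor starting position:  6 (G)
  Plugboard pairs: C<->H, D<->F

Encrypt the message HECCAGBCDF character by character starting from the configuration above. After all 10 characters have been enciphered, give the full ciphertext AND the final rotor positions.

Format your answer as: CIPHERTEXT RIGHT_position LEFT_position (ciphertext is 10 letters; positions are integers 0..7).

Char 1 ('H'): step: R->3, L=6; H->plug->C->R->A->L->C->refl->A->L'->F->R'->G->plug->G
Char 2 ('E'): step: R->4, L=6; E->plug->E->R->F->L->A->refl->C->L'->A->R'->D->plug->F
Char 3 ('C'): step: R->5, L=6; C->plug->H->R->B->L->G->refl->D->L'->G->R'->A->plug->A
Char 4 ('C'): step: R->6, L=6; C->plug->H->R->F->L->A->refl->C->L'->A->R'->G->plug->G
Char 5 ('A'): step: R->7, L=6; A->plug->A->R->F->L->A->refl->C->L'->A->R'->H->plug->C
Char 6 ('G'): step: R->0, L->7 (L advanced); G->plug->G->R->H->L->B->refl->F->L'->A->R'->B->plug->B
Char 7 ('B'): step: R->1, L=7; B->plug->B->R->B->L->A->refl->C->L'->F->R'->D->plug->F
Char 8 ('C'): step: R->2, L=7; C->plug->H->R->G->L->E->refl->H->L'->E->R'->C->plug->H
Char 9 ('D'): step: R->3, L=7; D->plug->F->R->G->L->E->refl->H->L'->E->R'->D->plug->F
Char 10 ('F'): step: R->4, L=7; F->plug->D->R->A->L->F->refl->B->L'->H->R'->B->plug->B
Final: ciphertext=GFAGCBFHFB, RIGHT=4, LEFT=7

Answer: GFAGCBFHFB 4 7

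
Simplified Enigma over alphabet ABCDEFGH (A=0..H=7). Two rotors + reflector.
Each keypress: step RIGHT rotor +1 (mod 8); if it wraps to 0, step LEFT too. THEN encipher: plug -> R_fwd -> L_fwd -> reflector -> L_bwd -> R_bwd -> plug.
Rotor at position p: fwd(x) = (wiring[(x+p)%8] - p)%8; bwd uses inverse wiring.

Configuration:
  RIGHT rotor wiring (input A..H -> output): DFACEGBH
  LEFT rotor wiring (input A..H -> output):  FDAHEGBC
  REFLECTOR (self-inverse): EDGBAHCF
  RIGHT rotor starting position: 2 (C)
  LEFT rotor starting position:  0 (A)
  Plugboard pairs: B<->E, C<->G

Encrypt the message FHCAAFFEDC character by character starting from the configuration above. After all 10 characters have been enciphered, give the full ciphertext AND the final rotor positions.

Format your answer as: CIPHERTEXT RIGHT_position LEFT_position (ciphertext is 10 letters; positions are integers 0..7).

Char 1 ('F'): step: R->3, L=0; F->plug->F->R->A->L->F->refl->H->L'->D->R'->C->plug->G
Char 2 ('H'): step: R->4, L=0; H->plug->H->R->G->L->B->refl->D->L'->B->R'->F->plug->F
Char 3 ('C'): step: R->5, L=0; C->plug->G->R->F->L->G->refl->C->L'->H->R'->H->plug->H
Char 4 ('A'): step: R->6, L=0; A->plug->A->R->D->L->H->refl->F->L'->A->R'->H->plug->H
Char 5 ('A'): step: R->7, L=0; A->plug->A->R->A->L->F->refl->H->L'->D->R'->E->plug->B
Char 6 ('F'): step: R->0, L->1 (L advanced); F->plug->F->R->G->L->B->refl->D->L'->D->R'->A->plug->A
Char 7 ('F'): step: R->1, L=1; F->plug->F->R->A->L->C->refl->G->L'->C->R'->H->plug->H
Char 8 ('E'): step: R->2, L=1; E->plug->B->R->A->L->C->refl->G->L'->C->R'->C->plug->G
Char 9 ('D'): step: R->3, L=1; D->plug->D->R->G->L->B->refl->D->L'->D->R'->C->plug->G
Char 10 ('C'): step: R->4, L=1; C->plug->G->R->E->L->F->refl->H->L'->B->R'->F->plug->F
Final: ciphertext=GFHHBAHGGF, RIGHT=4, LEFT=1

Answer: GFHHBAHGGF 4 1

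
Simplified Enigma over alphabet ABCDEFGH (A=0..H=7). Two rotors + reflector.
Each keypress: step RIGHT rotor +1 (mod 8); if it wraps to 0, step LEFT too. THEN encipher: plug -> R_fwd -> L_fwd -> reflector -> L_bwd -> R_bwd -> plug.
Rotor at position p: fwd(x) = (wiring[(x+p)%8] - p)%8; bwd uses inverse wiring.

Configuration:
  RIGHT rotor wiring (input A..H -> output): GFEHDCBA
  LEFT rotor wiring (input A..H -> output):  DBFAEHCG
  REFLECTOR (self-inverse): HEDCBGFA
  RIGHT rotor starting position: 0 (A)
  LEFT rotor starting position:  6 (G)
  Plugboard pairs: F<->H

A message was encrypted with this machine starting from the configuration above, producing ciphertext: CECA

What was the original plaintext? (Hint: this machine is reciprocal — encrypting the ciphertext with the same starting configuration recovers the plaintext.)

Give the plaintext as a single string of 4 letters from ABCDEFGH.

Answer: DDBG

Derivation:
Char 1 ('C'): step: R->1, L=6; C->plug->C->R->G->L->G->refl->F->L'->C->R'->D->plug->D
Char 2 ('E'): step: R->2, L=6; E->plug->E->R->H->L->B->refl->E->L'->A->R'->D->plug->D
Char 3 ('C'): step: R->3, L=6; C->plug->C->R->H->L->B->refl->E->L'->A->R'->B->plug->B
Char 4 ('A'): step: R->4, L=6; A->plug->A->R->H->L->B->refl->E->L'->A->R'->G->plug->G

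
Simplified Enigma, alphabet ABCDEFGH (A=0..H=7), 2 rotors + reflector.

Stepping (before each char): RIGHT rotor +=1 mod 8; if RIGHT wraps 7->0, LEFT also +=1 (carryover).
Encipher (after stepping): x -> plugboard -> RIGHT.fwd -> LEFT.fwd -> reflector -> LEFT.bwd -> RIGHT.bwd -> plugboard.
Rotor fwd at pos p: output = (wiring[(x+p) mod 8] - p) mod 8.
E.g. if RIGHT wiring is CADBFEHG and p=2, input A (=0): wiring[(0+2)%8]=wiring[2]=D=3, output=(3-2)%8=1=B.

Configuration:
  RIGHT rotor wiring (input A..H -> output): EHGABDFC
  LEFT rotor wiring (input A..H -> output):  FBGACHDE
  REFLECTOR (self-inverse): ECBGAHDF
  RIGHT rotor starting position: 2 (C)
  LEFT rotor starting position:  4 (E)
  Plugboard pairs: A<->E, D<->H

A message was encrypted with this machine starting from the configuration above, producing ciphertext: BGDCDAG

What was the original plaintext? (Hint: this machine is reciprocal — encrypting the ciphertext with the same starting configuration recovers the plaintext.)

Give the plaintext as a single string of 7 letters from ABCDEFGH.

Answer: GEEBGCE

Derivation:
Char 1 ('B'): step: R->3, L=4; B->plug->B->R->G->L->C->refl->B->L'->E->R'->G->plug->G
Char 2 ('G'): step: R->4, L=4; G->plug->G->R->C->L->H->refl->F->L'->F->R'->A->plug->E
Char 3 ('D'): step: R->5, L=4; D->plug->H->R->E->L->B->refl->C->L'->G->R'->A->plug->E
Char 4 ('C'): step: R->6, L=4; C->plug->C->R->G->L->C->refl->B->L'->E->R'->B->plug->B
Char 5 ('D'): step: R->7, L=4; D->plug->H->R->G->L->C->refl->B->L'->E->R'->G->plug->G
Char 6 ('A'): step: R->0, L->5 (L advanced); A->plug->E->R->B->L->G->refl->D->L'->G->R'->C->plug->C
Char 7 ('G'): step: R->1, L=5; G->plug->G->R->B->L->G->refl->D->L'->G->R'->A->plug->E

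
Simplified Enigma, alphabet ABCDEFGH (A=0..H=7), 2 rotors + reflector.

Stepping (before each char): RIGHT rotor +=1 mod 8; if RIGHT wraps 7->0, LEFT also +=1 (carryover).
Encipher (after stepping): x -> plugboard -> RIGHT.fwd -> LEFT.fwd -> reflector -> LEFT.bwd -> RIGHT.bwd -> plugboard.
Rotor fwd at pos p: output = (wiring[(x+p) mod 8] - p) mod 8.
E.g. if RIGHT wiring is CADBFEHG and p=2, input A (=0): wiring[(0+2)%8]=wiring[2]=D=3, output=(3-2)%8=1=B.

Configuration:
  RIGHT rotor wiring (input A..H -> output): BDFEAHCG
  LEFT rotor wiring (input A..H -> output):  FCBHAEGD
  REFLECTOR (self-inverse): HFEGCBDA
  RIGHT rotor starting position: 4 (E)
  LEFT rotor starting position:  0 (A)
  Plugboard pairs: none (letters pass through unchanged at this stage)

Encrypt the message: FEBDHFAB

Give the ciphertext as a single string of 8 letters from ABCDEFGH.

Answer: AFGGGBEG

Derivation:
Char 1 ('F'): step: R->5, L=0; F->plug->F->R->A->L->F->refl->B->L'->C->R'->A->plug->A
Char 2 ('E'): step: R->6, L=0; E->plug->E->R->H->L->D->refl->G->L'->G->R'->F->plug->F
Char 3 ('B'): step: R->7, L=0; B->plug->B->R->C->L->B->refl->F->L'->A->R'->G->plug->G
Char 4 ('D'): step: R->0, L->1 (L advanced); D->plug->D->R->E->L->D->refl->G->L'->C->R'->G->plug->G
Char 5 ('H'): step: R->1, L=1; H->plug->H->R->A->L->B->refl->F->L'->F->R'->G->plug->G
Char 6 ('F'): step: R->2, L=1; F->plug->F->R->E->L->D->refl->G->L'->C->R'->B->plug->B
Char 7 ('A'): step: R->3, L=1; A->plug->A->R->B->L->A->refl->H->L'->D->R'->E->plug->E
Char 8 ('B'): step: R->4, L=1; B->plug->B->R->D->L->H->refl->A->L'->B->R'->G->plug->G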